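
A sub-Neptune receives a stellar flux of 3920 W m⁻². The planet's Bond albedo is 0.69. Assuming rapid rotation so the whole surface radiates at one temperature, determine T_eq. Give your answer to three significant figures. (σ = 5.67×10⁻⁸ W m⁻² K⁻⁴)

Energy balance: absorbed = emitted ⇒ πR²·S(1−A) = 4πR²·σT_eq⁴, so T_eq⁴ = S(1−A)/(4σ).
T_eq = [3920 × 0.31 / (4 × 5.67×10⁻⁸)]^(1/4) = (5.36×10⁹)^(1/4) = 271 K.

T_eq ≈ 271 K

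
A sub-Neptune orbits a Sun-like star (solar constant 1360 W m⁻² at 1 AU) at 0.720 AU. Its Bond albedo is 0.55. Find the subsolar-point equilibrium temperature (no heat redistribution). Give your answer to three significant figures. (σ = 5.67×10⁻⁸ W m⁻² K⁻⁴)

Flux at 0.720 AU: S = 1360/0.720² = 2620 W m⁻².
At the subsolar point the surface absorbs S(1−A) and emits σT⁴ per unit area — no factor of 4, since only the local patch is in balance.
T = [2620 × 0.45 / 5.67×10⁻⁸]^(1/4) = (2.08×10¹⁰)^(1/4) = 380 K.

T_ss ≈ 380 K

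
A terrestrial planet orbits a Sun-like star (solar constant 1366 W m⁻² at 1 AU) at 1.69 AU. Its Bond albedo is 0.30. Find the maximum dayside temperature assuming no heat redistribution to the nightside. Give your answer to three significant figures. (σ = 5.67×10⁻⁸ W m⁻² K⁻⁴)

Flux at 1.69 AU: S = 1366/1.69² = 478 W m⁻².
With no redistribution each surface element balances locally: S(1−A) = σT⁴.
T = [478 × 0.70 / 5.67×10⁻⁸]^(1/4) = (5.90×10⁹)^(1/4) = 277 K.

T_ss ≈ 277 K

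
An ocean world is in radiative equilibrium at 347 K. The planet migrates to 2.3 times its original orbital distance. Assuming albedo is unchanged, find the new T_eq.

T_eq ∝ L^(1/4) · d^(−1/2).
T′ = 347 / 2.3^(1/2) = 229 K.

T_eq ≈ 229 K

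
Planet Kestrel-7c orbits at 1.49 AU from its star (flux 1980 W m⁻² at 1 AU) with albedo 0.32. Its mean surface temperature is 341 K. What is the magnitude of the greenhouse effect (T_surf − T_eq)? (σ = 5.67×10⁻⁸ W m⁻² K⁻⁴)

S = 1980/1.49² = 891.9 W m⁻².
T_eq = [S(1−A)/(4σ)]^(1/4) = [891.9×0.68/(4×5.67×10⁻⁸)]^(1/4) = 227.4 K.
ΔT = T_surf − T_eq = 341 − 227.4.

ΔT ≈ 113.6 K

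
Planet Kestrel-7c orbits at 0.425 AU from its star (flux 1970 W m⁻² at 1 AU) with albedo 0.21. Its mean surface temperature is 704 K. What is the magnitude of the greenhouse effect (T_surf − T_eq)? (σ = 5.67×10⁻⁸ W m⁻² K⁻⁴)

S = 1970/0.425² = 1.091×10⁴ W m⁻².
T_eq = [S(1−A)/(4σ)]^(1/4) = [1.091×10⁴×0.79/(4×5.67×10⁻⁸)]^(1/4) = 441.5 K.
ΔT = T_surf − T_eq = 704 − 441.5.

ΔT ≈ 262.5 K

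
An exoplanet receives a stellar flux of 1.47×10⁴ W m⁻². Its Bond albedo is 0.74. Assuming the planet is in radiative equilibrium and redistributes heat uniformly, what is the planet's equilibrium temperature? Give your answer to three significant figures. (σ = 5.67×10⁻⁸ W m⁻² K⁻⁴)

T_eq ≈ 360 K

Energy balance: absorbed = emitted ⇒ πR²·S(1−A) = 4πR²·σT_eq⁴, so T_eq⁴ = S(1−A)/(4σ).
T_eq = [1.47×10⁴ × 0.26 / (4 × 5.67×10⁻⁸)]^(1/4) = (1.69×10¹⁰)^(1/4) = 360 K.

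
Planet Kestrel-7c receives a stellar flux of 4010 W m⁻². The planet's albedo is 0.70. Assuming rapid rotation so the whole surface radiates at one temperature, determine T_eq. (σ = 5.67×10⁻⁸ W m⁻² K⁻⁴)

Energy balance: absorbed = emitted ⇒ πR²·S(1−A) = 4πR²·σT_eq⁴, so T_eq⁴ = S(1−A)/(4σ).
T_eq = [4010 × 0.30 / (4 × 5.67×10⁻⁸)]^(1/4) = (5.30×10⁹)^(1/4) = 270 K.

T_eq ≈ 270 K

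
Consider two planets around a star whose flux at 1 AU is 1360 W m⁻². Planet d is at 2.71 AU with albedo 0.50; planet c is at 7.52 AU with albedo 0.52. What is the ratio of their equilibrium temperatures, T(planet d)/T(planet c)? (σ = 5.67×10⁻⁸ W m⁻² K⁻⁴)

T₁/T₂ ≈ 1.683

T_eq = [S₀(1−A)/(4σd²)]^(1/4), so T ∝ (1−A)^(1/4) / √d.
T₁ = [1360×0.50/(4×5.67×10⁻⁸×2.71²)]^(1/4) = 142.15 K.
T₂ = [1360×0.48/(4×5.67×10⁻⁸×7.52²)]^(1/4) = 84.46 K.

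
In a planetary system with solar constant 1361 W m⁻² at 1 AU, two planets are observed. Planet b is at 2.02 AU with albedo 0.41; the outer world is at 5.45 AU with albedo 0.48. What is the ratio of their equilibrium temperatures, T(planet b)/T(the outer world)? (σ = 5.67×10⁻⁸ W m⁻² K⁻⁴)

T_eq = [S₀(1−A)/(4σd²)]^(1/4), so T ∝ (1−A)^(1/4) / √d.
T₁ = [1361×0.59/(4×5.67×10⁻⁸×2.02²)]^(1/4) = 171.63 K.
T₂ = [1361×0.52/(4×5.67×10⁻⁸×5.45²)]^(1/4) = 101.24 K.

T₁/T₂ ≈ 1.695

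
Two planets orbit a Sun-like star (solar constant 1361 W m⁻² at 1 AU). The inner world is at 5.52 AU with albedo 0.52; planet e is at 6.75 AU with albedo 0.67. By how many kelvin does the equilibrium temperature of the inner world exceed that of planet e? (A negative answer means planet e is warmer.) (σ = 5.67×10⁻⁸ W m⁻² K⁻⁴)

ΔT ≈ 17.4 K

T_eq = [S₀(1−A)/(4σd²)]^(1/4), so T ∝ (1−A)^(1/4) / √d.
T₁ = [1361×0.48/(4×5.67×10⁻⁸×5.52²)]^(1/4) = 98.60 K.
T₂ = [1361×0.33/(4×5.67×10⁻⁸×6.75²)]^(1/4) = 81.20 K.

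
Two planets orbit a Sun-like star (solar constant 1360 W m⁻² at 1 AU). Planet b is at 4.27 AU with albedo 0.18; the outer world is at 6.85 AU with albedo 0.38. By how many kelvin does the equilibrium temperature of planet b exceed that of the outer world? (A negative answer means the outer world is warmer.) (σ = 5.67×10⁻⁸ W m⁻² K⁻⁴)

ΔT ≈ 33.8 K

T_eq = [S₀(1−A)/(4σd²)]^(1/4), so T ∝ (1−A)^(1/4) / √d.
T₁ = [1360×0.82/(4×5.67×10⁻⁸×4.27²)]^(1/4) = 128.15 K.
T₂ = [1360×0.62/(4×5.67×10⁻⁸×6.85²)]^(1/4) = 94.35 K.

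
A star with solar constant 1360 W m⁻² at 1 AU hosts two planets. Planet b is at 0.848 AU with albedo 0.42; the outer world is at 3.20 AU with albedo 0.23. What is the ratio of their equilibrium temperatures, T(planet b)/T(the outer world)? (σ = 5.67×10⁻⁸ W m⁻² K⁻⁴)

T_eq = [S₀(1−A)/(4σd²)]^(1/4), so T ∝ (1−A)^(1/4) / √d.
T₁ = [1360×0.58/(4×5.67×10⁻⁸×0.848²)]^(1/4) = 263.71 K.
T₂ = [1360×0.77/(4×5.67×10⁻⁸×3.20²)]^(1/4) = 145.72 K.

T₁/T₂ ≈ 1.810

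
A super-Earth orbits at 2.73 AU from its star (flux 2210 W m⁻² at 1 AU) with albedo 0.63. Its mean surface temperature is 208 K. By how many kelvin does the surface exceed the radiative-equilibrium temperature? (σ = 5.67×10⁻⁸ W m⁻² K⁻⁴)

S = 2210/2.73² = 296.5 W m⁻².
T_eq = [S(1−A)/(4σ)]^(1/4) = [296.5×0.37/(4×5.67×10⁻⁸)]^(1/4) = 148.3 K.
ΔT = T_surf − T_eq = 208 − 148.3.

ΔT ≈ 59.7 K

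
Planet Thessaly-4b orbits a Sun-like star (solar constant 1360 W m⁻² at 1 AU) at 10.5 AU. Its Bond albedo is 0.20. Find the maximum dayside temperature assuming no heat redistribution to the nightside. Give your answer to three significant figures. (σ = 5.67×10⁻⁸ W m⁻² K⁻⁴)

Flux at 10.5 AU: S = 1360/10.5² = 12.3 W m⁻².
With no redistribution each surface element balances locally: S(1−A) = σT⁴.
T = [12.3 × 0.80 / 5.67×10⁻⁸]^(1/4) = (1.74×10⁸)^(1/4) = 115 K.

T_ss ≈ 115 K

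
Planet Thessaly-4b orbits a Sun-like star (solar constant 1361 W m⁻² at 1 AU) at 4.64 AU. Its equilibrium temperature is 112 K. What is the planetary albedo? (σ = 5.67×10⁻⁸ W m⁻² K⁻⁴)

A ≈ 0.44

Flux at 4.64 AU: S = 1361/4.64² = 63.2 W m⁻².
From T_eq⁴ = S(1−A)/(4σ): 1−A = 4σT_eq⁴/S.
1−A = 4 × 5.67×10⁻⁸ × (112)⁴ / 63.2 = 0.565.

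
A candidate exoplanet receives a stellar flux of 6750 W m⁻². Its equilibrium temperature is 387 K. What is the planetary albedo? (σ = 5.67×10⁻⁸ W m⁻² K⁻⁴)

A ≈ 0.25

From T_eq⁴ = S(1−A)/(4σ): 1−A = 4σT_eq⁴/S.
1−A = 4 × 5.67×10⁻⁸ × (387)⁴ / 6750 = 0.754.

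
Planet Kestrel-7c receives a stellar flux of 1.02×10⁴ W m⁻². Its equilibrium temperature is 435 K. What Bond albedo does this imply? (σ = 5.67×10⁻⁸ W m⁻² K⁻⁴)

A ≈ 0.20

From T_eq⁴ = S(1−A)/(4σ): 1−A = 4σT_eq⁴/S.
1−A = 4 × 5.67×10⁻⁸ × (435)⁴ / 1.02×10⁴ = 0.796.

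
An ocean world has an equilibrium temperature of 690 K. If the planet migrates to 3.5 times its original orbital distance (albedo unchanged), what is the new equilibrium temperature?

T_eq ≈ 369 K

T_eq ∝ L^(1/4) · d^(−1/2).
T′ = 690 / 3.5^(1/2) = 369 K.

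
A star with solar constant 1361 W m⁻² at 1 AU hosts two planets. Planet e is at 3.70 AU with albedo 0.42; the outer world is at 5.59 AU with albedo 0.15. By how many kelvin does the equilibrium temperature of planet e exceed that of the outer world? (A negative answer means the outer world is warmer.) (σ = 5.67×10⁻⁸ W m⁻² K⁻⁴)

ΔT ≈ 13.2 K

T_eq = [S₀(1−A)/(4σd²)]^(1/4), so T ∝ (1−A)^(1/4) / √d.
T₁ = [1361×0.58/(4×5.67×10⁻⁸×3.70²)]^(1/4) = 126.27 K.
T₂ = [1361×0.85/(4×5.67×10⁻⁸×5.59²)]^(1/4) = 113.03 K.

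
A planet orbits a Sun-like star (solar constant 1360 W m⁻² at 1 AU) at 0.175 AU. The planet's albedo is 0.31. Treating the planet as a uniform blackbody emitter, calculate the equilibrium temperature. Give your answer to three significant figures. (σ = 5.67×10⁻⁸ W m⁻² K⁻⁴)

T_eq ≈ 606 K

Flux at 0.175 AU: S = 1360/0.175² = 4.44×10⁴ W m⁻².
Energy balance: absorbed = emitted ⇒ πR²·S(1−A) = 4πR²·σT_eq⁴, so T_eq⁴ = S(1−A)/(4σ).
T_eq = [4.44×10⁴ × 0.69 / (4 × 5.67×10⁻⁸)]^(1/4) = (1.35×10¹¹)^(1/4) = 606 K.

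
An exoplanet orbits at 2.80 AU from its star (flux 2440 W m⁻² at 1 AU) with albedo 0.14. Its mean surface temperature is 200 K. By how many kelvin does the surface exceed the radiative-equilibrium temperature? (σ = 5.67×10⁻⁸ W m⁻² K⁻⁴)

S = 2440/2.80² = 311.2 W m⁻².
T_eq = [S(1−A)/(4σ)]^(1/4) = [311.2×0.86/(4×5.67×10⁻⁸)]^(1/4) = 185.3 K.
ΔT = T_surf − T_eq = 200 − 185.3.

ΔT ≈ 14.7 K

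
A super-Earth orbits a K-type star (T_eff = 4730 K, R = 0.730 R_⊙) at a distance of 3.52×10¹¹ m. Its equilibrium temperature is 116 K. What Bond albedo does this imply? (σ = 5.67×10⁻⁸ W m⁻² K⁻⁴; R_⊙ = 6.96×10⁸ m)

R_⋆ = 0.730 × 6.96×10⁸ = 5.08×10⁸ m.
L = 4πR_⋆²σT_⋆⁴ = 4π(5.08×10⁸)² × 5.67×10⁻⁸ × (4730)⁴ = 9.21×10²⁵ W.
S = L/(4πd²) = 59.1 W m⁻².
From T_eq⁴ = S(1−A)/(4σ): 1−A = 4σT_eq⁴/S.
1−A = 4 × 5.67×10⁻⁸ × (116)⁴ / 59.1 = 0.694.

A ≈ 0.31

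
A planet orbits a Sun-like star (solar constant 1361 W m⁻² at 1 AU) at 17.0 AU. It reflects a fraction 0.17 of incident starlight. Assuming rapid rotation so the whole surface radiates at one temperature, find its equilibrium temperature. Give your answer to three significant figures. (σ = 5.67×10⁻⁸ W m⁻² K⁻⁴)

Flux at 17.0 AU: S = 1361/17.0² = 4.71 W m⁻².
Energy balance: absorbed = emitted ⇒ πR²·S(1−A) = 4πR²·σT_eq⁴, so T_eq⁴ = S(1−A)/(4σ).
T_eq = [4.71 × 0.83 / (4 × 5.67×10⁻⁸)]^(1/4) = (1.72×10⁷)^(1/4) = 64.4 K.

T_eq ≈ 64.4 K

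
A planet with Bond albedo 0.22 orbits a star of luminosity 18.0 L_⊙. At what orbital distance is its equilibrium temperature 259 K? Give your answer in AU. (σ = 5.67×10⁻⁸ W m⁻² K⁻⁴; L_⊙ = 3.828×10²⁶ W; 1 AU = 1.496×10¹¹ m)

d ≈ 4.33 AU

L = 18.0 × 3.828×10²⁶ = 6.89×10²⁷ W.
From T_eq⁴ = L(1−A)/(16πσd²): d = √[L(1−A)/(16πσT_eq⁴)].
d = √[6.89×10²⁷ × 0.78 / (16π × 5.67×10⁻⁸ × (259)⁴)] = 6.47×10¹¹ m = 4.33 AU.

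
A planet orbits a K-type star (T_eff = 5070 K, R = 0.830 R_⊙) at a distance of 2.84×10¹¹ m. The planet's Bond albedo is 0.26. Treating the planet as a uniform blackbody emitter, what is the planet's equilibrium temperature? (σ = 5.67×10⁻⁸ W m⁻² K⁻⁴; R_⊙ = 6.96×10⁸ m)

R_⋆ = 0.830 × 6.96×10⁸ = 5.78×10⁸ m.
L = 4πR_⋆²σT_⋆⁴ = 4π(5.78×10⁸)² × 5.67×10⁻⁸ × (5070)⁴ = 1.57×10²⁶ W.
S = L/(4πd²) = 155 W m⁻².
Energy balance: absorbed = emitted ⇒ πR²·S(1−A) = 4πR²·σT_eq⁴, so T_eq⁴ = S(1−A)/(4σ).
T_eq = [155 × 0.74 / (4 × 5.67×10⁻⁸)]^(1/4) = (5.06×10⁸)^(1/4) = 150 K.

T_eq ≈ 150 K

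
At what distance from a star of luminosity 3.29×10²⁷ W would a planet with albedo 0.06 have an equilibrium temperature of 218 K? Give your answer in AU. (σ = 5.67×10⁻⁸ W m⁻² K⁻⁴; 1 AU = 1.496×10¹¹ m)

d ≈ 4.63 AU

From T_eq⁴ = L(1−A)/(16πσd²): d = √[L(1−A)/(16πσT_eq⁴)].
d = √[3.29×10²⁷ × 0.94 / (16π × 5.67×10⁻⁸ × (218)⁴)] = 6.93×10¹¹ m = 4.63 AU.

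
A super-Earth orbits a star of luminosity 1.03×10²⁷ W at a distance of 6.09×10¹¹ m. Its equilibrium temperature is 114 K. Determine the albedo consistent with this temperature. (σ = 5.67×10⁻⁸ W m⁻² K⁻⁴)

Flux: S = L/(4πd²) = 1.03×10²⁷/(4π×(6.09×10¹¹)²) = 221 W m⁻².
From T_eq⁴ = S(1−A)/(4σ): 1−A = 4σT_eq⁴/S.
1−A = 4 × 5.67×10⁻⁸ × (114)⁴ / 221 = 0.173.

A ≈ 0.83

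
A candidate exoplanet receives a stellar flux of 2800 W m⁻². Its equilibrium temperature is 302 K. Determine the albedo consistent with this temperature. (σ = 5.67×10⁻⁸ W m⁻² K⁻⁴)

From T_eq⁴ = S(1−A)/(4σ): 1−A = 4σT_eq⁴/S.
1−A = 4 × 5.67×10⁻⁸ × (302)⁴ / 2800 = 0.674.

A ≈ 0.33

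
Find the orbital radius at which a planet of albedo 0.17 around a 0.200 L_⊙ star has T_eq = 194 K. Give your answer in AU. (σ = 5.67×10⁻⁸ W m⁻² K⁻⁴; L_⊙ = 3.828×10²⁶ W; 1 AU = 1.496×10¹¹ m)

d ≈ 0.839 AU

L = 0.200 × 3.828×10²⁶ = 7.66×10²⁵ W.
From T_eq⁴ = L(1−A)/(16πσd²): d = √[L(1−A)/(16πσT_eq⁴)].
d = √[7.66×10²⁵ × 0.83 / (16π × 5.67×10⁻⁸ × (194)⁴)] = 1.25×10¹¹ m = 0.839 AU.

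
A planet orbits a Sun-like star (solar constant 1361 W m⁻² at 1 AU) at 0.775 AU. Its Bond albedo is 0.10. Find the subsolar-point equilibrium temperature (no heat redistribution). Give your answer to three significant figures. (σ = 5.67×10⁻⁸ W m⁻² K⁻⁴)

Flux at 0.775 AU: S = 1361/0.775² = 2270 W m⁻².
At the subsolar point the surface absorbs S(1−A) and emits σT⁴ per unit area — no factor of 4, since only the local patch is in balance.
T = [2270 × 0.90 / 5.67×10⁻⁸]^(1/4) = (3.60×10¹⁰)^(1/4) = 435 K.

T_ss ≈ 435 K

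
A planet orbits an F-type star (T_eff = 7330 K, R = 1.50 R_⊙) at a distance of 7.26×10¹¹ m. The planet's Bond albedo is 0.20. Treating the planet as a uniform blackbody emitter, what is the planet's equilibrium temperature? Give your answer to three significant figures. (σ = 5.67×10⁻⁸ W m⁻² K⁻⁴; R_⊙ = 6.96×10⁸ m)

R_⋆ = 1.50 × 6.96×10⁸ = 1.04×10⁹ m.
L = 4πR_⋆²σT_⋆⁴ = 4π(1.04×10⁹)² × 5.67×10⁻⁸ × (7330)⁴ = 2.24×10²⁷ W.
S = L/(4πd²) = 338 W m⁻².
Energy balance: absorbed = emitted ⇒ πR²·S(1−A) = 4πR²·σT_eq⁴, so T_eq⁴ = S(1−A)/(4σ).
T_eq = [338 × 0.80 / (4 × 5.67×10⁻⁸)]^(1/4) = (1.19×10⁹)^(1/4) = 186 K.

T_eq ≈ 186 K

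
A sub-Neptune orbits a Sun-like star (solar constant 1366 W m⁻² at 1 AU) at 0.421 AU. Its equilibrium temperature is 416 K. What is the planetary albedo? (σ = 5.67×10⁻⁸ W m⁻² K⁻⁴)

A ≈ 0.12

Flux at 0.421 AU: S = 1366/0.421² = 7710 W m⁻².
From T_eq⁴ = S(1−A)/(4σ): 1−A = 4σT_eq⁴/S.
1−A = 4 × 5.67×10⁻⁸ × (416)⁴ / 7710 = 0.881.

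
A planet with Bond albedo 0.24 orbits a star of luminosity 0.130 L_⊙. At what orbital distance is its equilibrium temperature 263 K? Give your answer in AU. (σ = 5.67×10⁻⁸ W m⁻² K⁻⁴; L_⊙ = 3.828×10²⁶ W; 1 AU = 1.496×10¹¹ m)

d ≈ 0.352 AU

L = 0.130 × 3.828×10²⁶ = 4.98×10²⁵ W.
From T_eq⁴ = L(1−A)/(16πσd²): d = √[L(1−A)/(16πσT_eq⁴)].
d = √[4.98×10²⁵ × 0.76 / (16π × 5.67×10⁻⁸ × (263)⁴)] = 5.27×10¹⁰ m = 0.352 AU.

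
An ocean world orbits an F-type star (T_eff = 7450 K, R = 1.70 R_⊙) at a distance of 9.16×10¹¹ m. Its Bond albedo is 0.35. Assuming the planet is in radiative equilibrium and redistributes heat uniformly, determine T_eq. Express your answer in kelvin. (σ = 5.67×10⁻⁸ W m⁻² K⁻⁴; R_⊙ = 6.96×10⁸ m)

R_⋆ = 1.70 × 6.96×10⁸ = 1.18×10⁹ m.
L = 4πR_⋆²σT_⋆⁴ = 4π(1.18×10⁹)² × 5.67×10⁻⁸ × (7450)⁴ = 3.07×10²⁷ W.
S = L/(4πd²) = 291 W m⁻².
Energy balance: absorbed = emitted ⇒ πR²·S(1−A) = 4πR²·σT_eq⁴, so T_eq⁴ = S(1−A)/(4σ).
T_eq = [291 × 0.65 / (4 × 5.67×10⁻⁸)]^(1/4) = (8.35×10⁸)^(1/4) = 170 K.

T_eq ≈ 170 K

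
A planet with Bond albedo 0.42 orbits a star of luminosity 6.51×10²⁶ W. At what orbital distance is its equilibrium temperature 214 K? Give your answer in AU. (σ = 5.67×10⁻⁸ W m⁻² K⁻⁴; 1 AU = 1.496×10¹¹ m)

From T_eq⁴ = L(1−A)/(16πσd²): d = √[L(1−A)/(16πσT_eq⁴)].
d = √[6.51×10²⁶ × 0.58 / (16π × 5.67×10⁻⁸ × (214)⁴)] = 2.51×10¹¹ m = 1.68 AU.

d ≈ 1.68 AU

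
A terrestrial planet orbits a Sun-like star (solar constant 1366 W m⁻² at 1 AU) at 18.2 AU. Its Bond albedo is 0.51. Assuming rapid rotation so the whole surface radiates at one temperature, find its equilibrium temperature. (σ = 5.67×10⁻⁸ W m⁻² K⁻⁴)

Flux at 18.2 AU: S = 1366/18.2² = 4.12 W m⁻².
Energy balance: absorbed = emitted ⇒ πR²·S(1−A) = 4πR²·σT_eq⁴, so T_eq⁴ = S(1−A)/(4σ).
T_eq = [4.12 × 0.49 / (4 × 5.67×10⁻⁸)]^(1/4) = (8.91×10⁶)^(1/4) = 54.6 K.

T_eq ≈ 54.6 K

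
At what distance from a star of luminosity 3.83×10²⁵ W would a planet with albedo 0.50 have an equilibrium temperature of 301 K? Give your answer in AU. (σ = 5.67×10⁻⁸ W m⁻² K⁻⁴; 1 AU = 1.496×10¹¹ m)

d ≈ 0.191 AU

From T_eq⁴ = L(1−A)/(16πσd²): d = √[L(1−A)/(16πσT_eq⁴)].
d = √[3.83×10²⁵ × 0.50 / (16π × 5.67×10⁻⁸ × (301)⁴)] = 2.86×10¹⁰ m = 0.191 AU.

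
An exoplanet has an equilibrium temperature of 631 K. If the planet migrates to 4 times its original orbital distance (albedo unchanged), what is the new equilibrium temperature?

T_eq ∝ L^(1/4) · d^(−1/2).
T′ = 631 / 4^(1/2) = 316 K.

T_eq ≈ 316 K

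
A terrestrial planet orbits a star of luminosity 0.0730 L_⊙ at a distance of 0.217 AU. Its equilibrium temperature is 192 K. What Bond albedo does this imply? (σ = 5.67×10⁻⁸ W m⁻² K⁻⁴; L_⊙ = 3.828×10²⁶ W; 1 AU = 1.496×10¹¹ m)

d = 0.217 AU = 3.25×10¹⁰ m.
L = 0.0730 × 3.828×10²⁶ = 2.79×10²⁵ W.
Flux: S = L/(4πd²) = 2.79×10²⁵/(4π×(3.25×10¹⁰)²) = 2110 W m⁻².
From T_eq⁴ = S(1−A)/(4σ): 1−A = 4σT_eq⁴/S.
1−A = 4 × 5.67×10⁻⁸ × (192)⁴ / 2110 = 0.146.

A ≈ 0.85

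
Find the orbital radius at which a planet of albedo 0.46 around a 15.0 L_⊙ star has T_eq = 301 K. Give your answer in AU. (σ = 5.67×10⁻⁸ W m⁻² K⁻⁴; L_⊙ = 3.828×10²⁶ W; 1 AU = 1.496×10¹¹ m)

L = 15.0 × 3.828×10²⁶ = 5.74×10²⁷ W.
From T_eq⁴ = L(1−A)/(16πσd²): d = √[L(1−A)/(16πσT_eq⁴)].
d = √[5.74×10²⁷ × 0.54 / (16π × 5.67×10⁻⁸ × (301)⁴)] = 3.64×10¹¹ m = 2.43 AU.

d ≈ 2.43 AU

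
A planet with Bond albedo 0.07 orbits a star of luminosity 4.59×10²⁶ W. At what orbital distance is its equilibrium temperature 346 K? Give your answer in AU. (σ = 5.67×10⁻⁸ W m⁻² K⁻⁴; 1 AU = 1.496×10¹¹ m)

d ≈ 0.683 AU

From T_eq⁴ = L(1−A)/(16πσd²): d = √[L(1−A)/(16πσT_eq⁴)].
d = √[4.59×10²⁶ × 0.93 / (16π × 5.67×10⁻⁸ × (346)⁴)] = 1.02×10¹¹ m = 0.683 AU.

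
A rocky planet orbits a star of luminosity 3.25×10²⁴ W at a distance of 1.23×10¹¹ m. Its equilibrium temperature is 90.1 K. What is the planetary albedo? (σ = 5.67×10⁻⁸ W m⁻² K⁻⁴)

A ≈ 0.13

Flux: S = L/(4πd²) = 3.25×10²⁴/(4π×(1.23×10¹¹)²) = 17.1 W m⁻².
From T_eq⁴ = S(1−A)/(4σ): 1−A = 4σT_eq⁴/S.
1−A = 4 × 5.67×10⁻⁸ × (90.1)⁴ / 17.1 = 0.874.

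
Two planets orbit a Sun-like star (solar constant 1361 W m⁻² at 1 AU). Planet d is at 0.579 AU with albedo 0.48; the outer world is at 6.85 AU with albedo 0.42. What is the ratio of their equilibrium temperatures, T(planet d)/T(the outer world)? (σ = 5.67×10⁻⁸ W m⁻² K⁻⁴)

T_eq = [S₀(1−A)/(4σd²)]^(1/4), so T ∝ (1−A)^(1/4) / √d.
T₁ = [1361×0.52/(4×5.67×10⁻⁸×0.579²)]^(1/4) = 310.61 K.
T₂ = [1361×0.58/(4×5.67×10⁻⁸×6.85²)]^(1/4) = 92.80 K.

T₁/T₂ ≈ 3.347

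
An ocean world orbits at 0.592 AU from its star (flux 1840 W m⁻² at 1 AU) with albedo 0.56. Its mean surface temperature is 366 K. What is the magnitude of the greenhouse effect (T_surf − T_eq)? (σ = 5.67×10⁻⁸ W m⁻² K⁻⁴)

ΔT ≈ 48.3 K

S = 1840/0.592² = 5250 W m⁻².
T_eq = [S(1−A)/(4σ)]^(1/4) = [5250×0.44/(4×5.67×10⁻⁸)]^(1/4) = 317.7 K.
ΔT = T_surf − T_eq = 366 − 317.7.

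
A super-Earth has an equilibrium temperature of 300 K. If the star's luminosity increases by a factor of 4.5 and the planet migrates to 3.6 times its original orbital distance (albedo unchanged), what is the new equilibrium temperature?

T_eq ≈ 230 K

T_eq ∝ L^(1/4) · d^(−1/2).
T′ = 300 × 4.5^(1/4) / 3.6^(1/2) = 230 K.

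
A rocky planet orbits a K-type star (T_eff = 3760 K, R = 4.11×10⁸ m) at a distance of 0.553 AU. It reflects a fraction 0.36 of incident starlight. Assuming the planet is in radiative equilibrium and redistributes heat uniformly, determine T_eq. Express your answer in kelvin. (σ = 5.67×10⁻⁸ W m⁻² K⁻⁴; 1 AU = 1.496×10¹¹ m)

T_eq ≈ 168 K

d = 0.553 AU = 8.27×10¹⁰ m.
L = 4πR_⋆²σT_⋆⁴ = 4π(4.11×10⁸)² × 5.67×10⁻⁸ × (3760)⁴ = 2.41×10²⁵ W.
S = L/(4πd²) = 280 W m⁻².
Energy balance: absorbed = emitted ⇒ πR²·S(1−A) = 4πR²·σT_eq⁴, so T_eq⁴ = S(1−A)/(4σ).
T_eq = [280 × 0.64 / (4 × 5.67×10⁻⁸)]^(1/4) = (7.89×10⁸)^(1/4) = 168 K.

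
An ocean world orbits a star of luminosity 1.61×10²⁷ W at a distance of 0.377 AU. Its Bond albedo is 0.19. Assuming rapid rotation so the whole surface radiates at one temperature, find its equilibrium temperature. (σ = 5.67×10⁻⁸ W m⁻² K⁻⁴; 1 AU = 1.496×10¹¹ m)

d = 0.377 AU = 5.64×10¹⁰ m.
Flux: S = L/(4πd²) = 1.61×10²⁷/(4π×(5.64×10¹⁰)²) = 4.03×10⁴ W m⁻².
Energy balance: absorbed = emitted ⇒ πR²·S(1−A) = 4πR²·σT_eq⁴, so T_eq⁴ = S(1−A)/(4σ).
T_eq = [4.03×10⁴ × 0.81 / (4 × 5.67×10⁻⁸)]^(1/4) = (1.44×10¹¹)^(1/4) = 616 K.

T_eq ≈ 616 K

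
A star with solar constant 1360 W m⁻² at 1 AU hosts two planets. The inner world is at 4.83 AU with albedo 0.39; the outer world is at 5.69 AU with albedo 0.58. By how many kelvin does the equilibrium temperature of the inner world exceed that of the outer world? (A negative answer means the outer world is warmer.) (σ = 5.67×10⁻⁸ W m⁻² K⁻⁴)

T_eq = [S₀(1−A)/(4σd²)]^(1/4), so T ∝ (1−A)^(1/4) / √d.
T₁ = [1360×0.61/(4×5.67×10⁻⁸×4.83²)]^(1/4) = 111.90 K.
T₂ = [1360×0.42/(4×5.67×10⁻⁸×5.69²)]^(1/4) = 93.91 K.

ΔT ≈ 18.0 K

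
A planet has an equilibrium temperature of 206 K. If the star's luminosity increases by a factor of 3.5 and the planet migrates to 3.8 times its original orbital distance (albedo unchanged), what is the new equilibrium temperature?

T_eq ∝ L^(1/4) · d^(−1/2).
T′ = 206 × 3.5^(1/4) / 3.8^(1/2) = 145 K.

T_eq ≈ 145 K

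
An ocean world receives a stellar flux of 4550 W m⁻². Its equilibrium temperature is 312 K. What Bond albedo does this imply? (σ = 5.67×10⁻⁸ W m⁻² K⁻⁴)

From T_eq⁴ = S(1−A)/(4σ): 1−A = 4σT_eq⁴/S.
1−A = 4 × 5.67×10⁻⁸ × (312)⁴ / 4550 = 0.472.

A ≈ 0.53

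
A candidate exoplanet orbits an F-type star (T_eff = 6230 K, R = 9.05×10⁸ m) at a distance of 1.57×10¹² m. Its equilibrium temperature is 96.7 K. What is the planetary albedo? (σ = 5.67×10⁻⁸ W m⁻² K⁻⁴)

A ≈ 0.30

L = 4πR_⋆²σT_⋆⁴ = 4π(9.05×10⁸)² × 5.67×10⁻⁸ × (6230)⁴ = 8.79×10²⁶ W.
S = L/(4πd²) = 28.4 W m⁻².
From T_eq⁴ = S(1−A)/(4σ): 1−A = 4σT_eq⁴/S.
1−A = 4 × 5.67×10⁻⁸ × (96.7)⁴ / 28.4 = 0.699.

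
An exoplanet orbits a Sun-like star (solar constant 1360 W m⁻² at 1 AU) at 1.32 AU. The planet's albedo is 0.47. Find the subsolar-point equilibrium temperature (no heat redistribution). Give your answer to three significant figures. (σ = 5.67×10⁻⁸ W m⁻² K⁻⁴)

Flux at 1.32 AU: S = 1360/1.32² = 781 W m⁻².
At the subsolar point the surface absorbs S(1−A) and emits σT⁴ per unit area — no factor of 4, since only the local patch is in balance.
T = [781 × 0.53 / 5.67×10⁻⁸]^(1/4) = (7.30×10⁹)^(1/4) = 292 K.

T_ss ≈ 292 K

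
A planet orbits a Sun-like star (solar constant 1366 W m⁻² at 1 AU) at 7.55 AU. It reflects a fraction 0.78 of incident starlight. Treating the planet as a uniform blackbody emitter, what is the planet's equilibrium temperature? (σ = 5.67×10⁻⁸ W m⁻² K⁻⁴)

Flux at 7.55 AU: S = 1366/7.55² = 24.0 W m⁻².
Energy balance: absorbed = emitted ⇒ πR²·S(1−A) = 4πR²·σT_eq⁴, so T_eq⁴ = S(1−A)/(4σ).
T_eq = [24.0 × 0.22 / (4 × 5.67×10⁻⁸)]^(1/4) = (2.32×10⁷)^(1/4) = 69.4 K.

T_eq ≈ 69.4 K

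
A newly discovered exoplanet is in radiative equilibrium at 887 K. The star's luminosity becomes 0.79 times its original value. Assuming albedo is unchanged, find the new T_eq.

T_eq ≈ 836 K

T_eq ∝ L^(1/4) · d^(−1/2).
T′ = 887 × 0.79^(1/4) = 836 K.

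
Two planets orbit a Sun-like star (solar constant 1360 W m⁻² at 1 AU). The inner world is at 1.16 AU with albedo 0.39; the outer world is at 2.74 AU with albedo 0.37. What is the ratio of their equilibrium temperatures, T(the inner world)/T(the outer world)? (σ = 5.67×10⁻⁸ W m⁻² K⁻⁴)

T_eq = [S₀(1−A)/(4σd²)]^(1/4), so T ∝ (1−A)^(1/4) / √d.
T₁ = [1360×0.61/(4×5.67×10⁻⁸×1.16²)]^(1/4) = 228.34 K.
T₂ = [1360×0.63/(4×5.67×10⁻⁸×2.74²)]^(1/4) = 149.77 K.

T₁/T₂ ≈ 1.525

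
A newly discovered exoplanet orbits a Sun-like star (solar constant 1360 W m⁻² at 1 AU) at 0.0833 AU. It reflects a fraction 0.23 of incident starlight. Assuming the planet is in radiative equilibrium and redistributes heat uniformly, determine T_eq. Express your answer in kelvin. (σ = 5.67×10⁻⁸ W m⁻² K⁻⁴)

T_eq ≈ 903 K

Flux at 0.0833 AU: S = 1360/0.0833² = 1.96×10⁵ W m⁻².
Energy balance: absorbed = emitted ⇒ πR²·S(1−A) = 4πR²·σT_eq⁴, so T_eq⁴ = S(1−A)/(4σ).
T_eq = [1.96×10⁵ × 0.77 / (4 × 5.67×10⁻⁸)]^(1/4) = (6.65×10¹¹)^(1/4) = 903 K.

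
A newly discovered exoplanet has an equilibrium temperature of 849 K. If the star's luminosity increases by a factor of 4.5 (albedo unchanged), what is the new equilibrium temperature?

T_eq ∝ L^(1/4) · d^(−1/2).
T′ = 849 × 4.5^(1/4) = 1240 K.

T_eq ≈ 1240 K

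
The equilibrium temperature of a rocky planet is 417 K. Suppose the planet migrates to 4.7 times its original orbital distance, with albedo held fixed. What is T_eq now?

T_eq ∝ L^(1/4) · d^(−1/2).
T′ = 417 / 4.7^(1/2) = 192 K.

T_eq ≈ 192 K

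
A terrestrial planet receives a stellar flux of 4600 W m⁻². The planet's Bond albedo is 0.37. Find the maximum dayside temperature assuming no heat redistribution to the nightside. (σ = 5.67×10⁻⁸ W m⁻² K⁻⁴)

T_ss ≈ 475 K

With no redistribution each surface element balances locally: S(1−A) = σT⁴.
T = [4600 × 0.63 / 5.67×10⁻⁸]^(1/4) = (5.11×10¹⁰)^(1/4) = 475 K.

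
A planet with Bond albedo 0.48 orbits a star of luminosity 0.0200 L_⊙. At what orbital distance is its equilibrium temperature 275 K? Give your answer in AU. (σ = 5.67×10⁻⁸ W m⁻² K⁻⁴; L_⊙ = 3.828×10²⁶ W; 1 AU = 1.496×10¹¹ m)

d ≈ 0.104 AU

L = 0.0200 × 3.828×10²⁶ = 7.66×10²⁴ W.
From T_eq⁴ = L(1−A)/(16πσd²): d = √[L(1−A)/(16πσT_eq⁴)].
d = √[7.66×10²⁴ × 0.52 / (16π × 5.67×10⁻⁸ × (275)⁴)] = 1.56×10¹⁰ m = 0.104 AU.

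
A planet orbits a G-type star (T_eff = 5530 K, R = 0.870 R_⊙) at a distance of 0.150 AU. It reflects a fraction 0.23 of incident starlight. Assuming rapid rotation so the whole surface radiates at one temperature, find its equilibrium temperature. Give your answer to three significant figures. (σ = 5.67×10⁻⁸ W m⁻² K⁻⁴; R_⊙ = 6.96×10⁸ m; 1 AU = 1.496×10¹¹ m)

T_eq ≈ 602 K

R_⋆ = 0.870 × 6.96×10⁸ = 6.06×10⁸ m.
d = 0.150 AU = 2.24×10¹⁰ m.
L = 4πR_⋆²σT_⋆⁴ = 4π(6.06×10⁸)² × 5.67×10⁻⁸ × (5530)⁴ = 2.44×10²⁶ W.
S = L/(4πd²) = 3.86×10⁴ W m⁻².
Energy balance: absorbed = emitted ⇒ πR²·S(1−A) = 4πR²·σT_eq⁴, so T_eq⁴ = S(1−A)/(4σ).
T_eq = [3.86×10⁴ × 0.77 / (4 × 5.67×10⁻⁸)]^(1/4) = (1.31×10¹¹)^(1/4) = 602 K.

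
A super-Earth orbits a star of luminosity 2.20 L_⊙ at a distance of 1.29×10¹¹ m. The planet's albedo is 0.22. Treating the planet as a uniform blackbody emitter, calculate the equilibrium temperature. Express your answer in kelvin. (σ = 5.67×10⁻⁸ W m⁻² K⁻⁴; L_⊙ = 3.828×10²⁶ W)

T_eq ≈ 343 K

L = 2.20 × 3.828×10²⁶ = 8.42×10²⁶ W.
Flux: S = L/(4πd²) = 8.42×10²⁶/(4π×(1.29×10¹¹)²) = 4030 W m⁻².
Energy balance: absorbed = emitted ⇒ πR²·S(1−A) = 4πR²·σT_eq⁴, so T_eq⁴ = S(1−A)/(4σ).
T_eq = [4030 × 0.78 / (4 × 5.67×10⁻⁸)]^(1/4) = (1.39×10¹⁰)^(1/4) = 343 K.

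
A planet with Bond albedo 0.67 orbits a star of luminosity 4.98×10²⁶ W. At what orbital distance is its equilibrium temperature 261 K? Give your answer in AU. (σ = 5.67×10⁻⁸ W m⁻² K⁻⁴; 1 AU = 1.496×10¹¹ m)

d ≈ 0.745 AU

From T_eq⁴ = L(1−A)/(16πσd²): d = √[L(1−A)/(16πσT_eq⁴)].
d = √[4.98×10²⁶ × 0.33 / (16π × 5.67×10⁻⁸ × (261)⁴)] = 1.11×10¹¹ m = 0.745 AU.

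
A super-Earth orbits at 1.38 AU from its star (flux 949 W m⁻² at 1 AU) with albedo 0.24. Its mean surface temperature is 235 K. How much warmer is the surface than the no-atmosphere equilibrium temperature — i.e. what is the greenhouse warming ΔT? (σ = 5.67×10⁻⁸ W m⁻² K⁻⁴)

S = 949/1.38² = 498.3 W m⁻².
T_eq = [S(1−A)/(4σ)]^(1/4) = [498.3×0.76/(4×5.67×10⁻⁸)]^(1/4) = 202.1 K.
ΔT = T_surf − T_eq = 235 − 202.1.

ΔT ≈ 32.9 K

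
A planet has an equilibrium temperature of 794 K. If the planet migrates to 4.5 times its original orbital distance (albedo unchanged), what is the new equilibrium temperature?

T_eq ≈ 374 K

T_eq ∝ L^(1/4) · d^(−1/2).
T′ = 794 / 4.5^(1/2) = 374 K.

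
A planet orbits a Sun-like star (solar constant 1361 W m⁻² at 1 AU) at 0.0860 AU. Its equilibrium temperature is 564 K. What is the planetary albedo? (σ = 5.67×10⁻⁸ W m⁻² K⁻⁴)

A ≈ 0.88

Flux at 0.0860 AU: S = 1361/0.0860² = 1.84×10⁵ W m⁻².
From T_eq⁴ = S(1−A)/(4σ): 1−A = 4σT_eq⁴/S.
1−A = 4 × 5.67×10⁻⁸ × (564)⁴ / 1.84×10⁵ = 0.125.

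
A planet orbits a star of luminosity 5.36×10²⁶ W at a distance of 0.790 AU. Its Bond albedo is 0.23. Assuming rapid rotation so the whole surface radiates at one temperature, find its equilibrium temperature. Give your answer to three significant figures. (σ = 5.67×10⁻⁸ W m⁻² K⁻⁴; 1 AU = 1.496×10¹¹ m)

d = 0.790 AU = 1.18×10¹¹ m.
Flux: S = L/(4πd²) = 5.36×10²⁶/(4π×(1.18×10¹¹)²) = 3050 W m⁻².
Energy balance: absorbed = emitted ⇒ πR²·S(1−A) = 4πR²·σT_eq⁴, so T_eq⁴ = S(1−A)/(4σ).
T_eq = [3050 × 0.77 / (4 × 5.67×10⁻⁸)]^(1/4) = (1.04×10¹⁰)^(1/4) = 319 K.

T_eq ≈ 319 K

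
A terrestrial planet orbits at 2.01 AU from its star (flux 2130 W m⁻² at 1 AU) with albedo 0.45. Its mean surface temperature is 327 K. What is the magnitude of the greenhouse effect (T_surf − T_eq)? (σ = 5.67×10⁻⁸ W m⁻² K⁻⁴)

ΔT ≈ 137.9 K

S = 2130/2.01² = 527.2 W m⁻².
T_eq = [S(1−A)/(4σ)]^(1/4) = [527.2×0.55/(4×5.67×10⁻⁸)]^(1/4) = 189.1 K.
ΔT = T_surf − T_eq = 327 − 189.1.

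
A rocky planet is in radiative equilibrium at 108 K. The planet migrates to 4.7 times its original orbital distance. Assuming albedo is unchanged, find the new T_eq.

T_eq ∝ L^(1/4) · d^(−1/2).
T′ = 108 / 4.7^(1/2) = 49.8 K.

T_eq ≈ 49.8 K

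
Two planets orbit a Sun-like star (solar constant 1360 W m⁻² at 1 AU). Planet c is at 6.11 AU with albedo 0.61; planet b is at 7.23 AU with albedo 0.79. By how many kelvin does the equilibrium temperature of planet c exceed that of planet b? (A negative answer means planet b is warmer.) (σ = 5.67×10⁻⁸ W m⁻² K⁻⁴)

ΔT ≈ 18.9 K

T_eq = [S₀(1−A)/(4σd²)]^(1/4), so T ∝ (1−A)^(1/4) / √d.
T₁ = [1360×0.39/(4×5.67×10⁻⁸×6.11²)]^(1/4) = 88.97 K.
T₂ = [1360×0.21/(4×5.67×10⁻⁸×7.23²)]^(1/4) = 70.06 K.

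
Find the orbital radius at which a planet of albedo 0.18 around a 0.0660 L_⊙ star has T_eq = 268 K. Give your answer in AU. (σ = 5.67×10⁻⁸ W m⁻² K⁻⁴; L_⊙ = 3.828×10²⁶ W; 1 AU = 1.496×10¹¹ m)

d ≈ 0.251 AU

L = 0.0660 × 3.828×10²⁶ = 2.53×10²⁵ W.
From T_eq⁴ = L(1−A)/(16πσd²): d = √[L(1−A)/(16πσT_eq⁴)].
d = √[2.53×10²⁵ × 0.82 / (16π × 5.67×10⁻⁸ × (268)⁴)] = 3.75×10¹⁰ m = 0.251 AU.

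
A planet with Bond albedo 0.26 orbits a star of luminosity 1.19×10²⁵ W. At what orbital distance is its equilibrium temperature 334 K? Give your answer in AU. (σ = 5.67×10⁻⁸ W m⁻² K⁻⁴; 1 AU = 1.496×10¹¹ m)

From T_eq⁴ = L(1−A)/(16πσd²): d = √[L(1−A)/(16πσT_eq⁴)].
d = √[1.19×10²⁵ × 0.74 / (16π × 5.67×10⁻⁸ × (334)⁴)] = 1.58×10¹⁰ m = 0.105 AU.

d ≈ 0.105 AU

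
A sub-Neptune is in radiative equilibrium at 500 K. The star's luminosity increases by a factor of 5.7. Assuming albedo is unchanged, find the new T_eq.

T_eq ∝ L^(1/4) · d^(−1/2).
T′ = 500 × 5.7^(1/4) = 773 K.

T_eq ≈ 773 K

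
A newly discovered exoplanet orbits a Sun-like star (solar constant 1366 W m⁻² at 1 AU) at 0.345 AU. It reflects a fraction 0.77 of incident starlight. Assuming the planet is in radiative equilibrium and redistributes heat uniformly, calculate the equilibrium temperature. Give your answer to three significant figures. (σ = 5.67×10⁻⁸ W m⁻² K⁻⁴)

T_eq ≈ 328 K

Flux at 0.345 AU: S = 1366/0.345² = 1.15×10⁴ W m⁻².
Energy balance: absorbed = emitted ⇒ πR²·S(1−A) = 4πR²·σT_eq⁴, so T_eq⁴ = S(1−A)/(4σ).
T_eq = [1.15×10⁴ × 0.23 / (4 × 5.67×10⁻⁸)]^(1/4) = (1.16×10¹⁰)^(1/4) = 328 K.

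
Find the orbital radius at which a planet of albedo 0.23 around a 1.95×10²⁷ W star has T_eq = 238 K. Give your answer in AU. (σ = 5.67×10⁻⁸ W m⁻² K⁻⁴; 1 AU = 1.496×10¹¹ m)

d ≈ 2.71 AU

From T_eq⁴ = L(1−A)/(16πσd²): d = √[L(1−A)/(16πσT_eq⁴)].
d = √[1.95×10²⁷ × 0.77 / (16π × 5.67×10⁻⁸ × (238)⁴)] = 4.05×10¹¹ m = 2.71 AU.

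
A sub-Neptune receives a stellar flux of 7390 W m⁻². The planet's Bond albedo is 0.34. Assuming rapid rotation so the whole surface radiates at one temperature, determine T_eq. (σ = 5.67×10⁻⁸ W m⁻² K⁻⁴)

Energy balance: absorbed = emitted ⇒ πR²·S(1−A) = 4πR²·σT_eq⁴, so T_eq⁴ = S(1−A)/(4σ).
T_eq = [7390 × 0.66 / (4 × 5.67×10⁻⁸)]^(1/4) = (2.15×10¹⁰)^(1/4) = 383 K.

T_eq ≈ 383 K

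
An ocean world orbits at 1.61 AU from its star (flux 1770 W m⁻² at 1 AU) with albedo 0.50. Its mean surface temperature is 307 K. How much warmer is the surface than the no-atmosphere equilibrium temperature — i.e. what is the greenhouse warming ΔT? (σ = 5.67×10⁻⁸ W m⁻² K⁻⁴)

S = 1770/1.61² = 682.8 W m⁻².
T_eq = [S(1−A)/(4σ)]^(1/4) = [682.8×0.50/(4×5.67×10⁻⁸)]^(1/4) = 197.0 K.
ΔT = T_surf − T_eq = 307 − 197.0.

ΔT ≈ 110.0 K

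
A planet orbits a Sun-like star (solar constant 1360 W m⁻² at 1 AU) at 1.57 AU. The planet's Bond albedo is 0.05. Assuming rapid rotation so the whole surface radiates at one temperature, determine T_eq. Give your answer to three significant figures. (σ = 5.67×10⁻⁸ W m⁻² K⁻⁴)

Flux at 1.57 AU: S = 1360/1.57² = 552 W m⁻².
Energy balance: absorbed = emitted ⇒ πR²·S(1−A) = 4πR²·σT_eq⁴, so T_eq⁴ = S(1−A)/(4σ).
T_eq = [552 × 0.95 / (4 × 5.67×10⁻⁸)]^(1/4) = (2.31×10⁹)^(1/4) = 219 K.

T_eq ≈ 219 K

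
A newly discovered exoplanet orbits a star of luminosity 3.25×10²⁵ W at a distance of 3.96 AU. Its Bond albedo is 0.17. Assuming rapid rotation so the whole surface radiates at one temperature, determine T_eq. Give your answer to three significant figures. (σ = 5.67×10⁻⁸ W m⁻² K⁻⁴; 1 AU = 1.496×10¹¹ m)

T_eq ≈ 72.1 K

d = 3.96 AU = 5.92×10¹¹ m.
Flux: S = L/(4πd²) = 3.25×10²⁵/(4π×(5.92×10¹¹)²) = 7.37 W m⁻².
Energy balance: absorbed = emitted ⇒ πR²·S(1−A) = 4πR²·σT_eq⁴, so T_eq⁴ = S(1−A)/(4σ).
T_eq = [7.37 × 0.83 / (4 × 5.67×10⁻⁸)]^(1/4) = (2.70×10⁷)^(1/4) = 72.1 K.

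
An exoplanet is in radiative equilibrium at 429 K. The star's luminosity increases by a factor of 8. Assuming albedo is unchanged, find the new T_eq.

T_eq ≈ 721 K

T_eq ∝ L^(1/4) · d^(−1/2).
T′ = 429 × 8^(1/4) = 721 K.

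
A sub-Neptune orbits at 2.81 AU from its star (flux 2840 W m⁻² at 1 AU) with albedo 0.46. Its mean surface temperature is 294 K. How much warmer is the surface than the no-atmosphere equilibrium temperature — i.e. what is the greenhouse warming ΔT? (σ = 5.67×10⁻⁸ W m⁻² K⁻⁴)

S = 2840/2.81² = 359.7 W m⁻².
T_eq = [S(1−A)/(4σ)]^(1/4) = [359.7×0.54/(4×5.67×10⁻⁸)]^(1/4) = 171.1 K.
ΔT = T_surf − T_eq = 294 − 171.1.

ΔT ≈ 122.9 K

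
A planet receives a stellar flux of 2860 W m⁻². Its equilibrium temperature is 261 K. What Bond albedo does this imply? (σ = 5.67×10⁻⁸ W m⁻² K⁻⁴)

A ≈ 0.63

From T_eq⁴ = S(1−A)/(4σ): 1−A = 4σT_eq⁴/S.
1−A = 4 × 5.67×10⁻⁸ × (261)⁴ / 2860 = 0.368.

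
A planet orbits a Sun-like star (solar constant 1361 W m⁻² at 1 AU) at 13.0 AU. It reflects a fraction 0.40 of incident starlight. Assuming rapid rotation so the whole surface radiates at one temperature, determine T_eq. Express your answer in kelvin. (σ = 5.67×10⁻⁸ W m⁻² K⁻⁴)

Flux at 13.0 AU: S = 1361/13.0² = 8.05 W m⁻².
Energy balance: absorbed = emitted ⇒ πR²·S(1−A) = 4πR²·σT_eq⁴, so T_eq⁴ = S(1−A)/(4σ).
T_eq = [8.05 × 0.60 / (4 × 5.67×10⁻⁸)]^(1/4) = (2.13×10⁷)^(1/4) = 67.9 K.

T_eq ≈ 67.9 K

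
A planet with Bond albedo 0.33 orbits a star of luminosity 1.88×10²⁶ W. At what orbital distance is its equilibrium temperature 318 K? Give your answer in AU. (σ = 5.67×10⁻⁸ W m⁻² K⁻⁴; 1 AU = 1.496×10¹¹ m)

d ≈ 0.439 AU

From T_eq⁴ = L(1−A)/(16πσd²): d = √[L(1−A)/(16πσT_eq⁴)].
d = √[1.88×10²⁶ × 0.67 / (16π × 5.67×10⁻⁸ × (318)⁴)] = 6.57×10¹⁰ m = 0.439 AU.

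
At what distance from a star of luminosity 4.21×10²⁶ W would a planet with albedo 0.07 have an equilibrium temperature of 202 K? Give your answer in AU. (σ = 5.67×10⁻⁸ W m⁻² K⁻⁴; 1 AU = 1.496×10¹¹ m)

From T_eq⁴ = L(1−A)/(16πσd²): d = √[L(1−A)/(16πσT_eq⁴)].
d = √[4.21×10²⁶ × 0.93 / (16π × 5.67×10⁻⁸ × (202)⁴)] = 2.87×10¹¹ m = 1.92 AU.

d ≈ 1.92 AU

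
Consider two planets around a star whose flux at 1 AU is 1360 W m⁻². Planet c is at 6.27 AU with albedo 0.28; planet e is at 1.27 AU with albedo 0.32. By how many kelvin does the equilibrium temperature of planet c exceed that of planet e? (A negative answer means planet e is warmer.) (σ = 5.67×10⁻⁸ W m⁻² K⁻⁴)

ΔT ≈ -121.9 K

T_eq = [S₀(1−A)/(4σd²)]^(1/4), so T ∝ (1−A)^(1/4) / √d.
T₁ = [1360×0.72/(4×5.67×10⁻⁸×6.27²)]^(1/4) = 102.37 K.
T₂ = [1360×0.68/(4×5.67×10⁻⁸×1.27²)]^(1/4) = 224.23 K.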